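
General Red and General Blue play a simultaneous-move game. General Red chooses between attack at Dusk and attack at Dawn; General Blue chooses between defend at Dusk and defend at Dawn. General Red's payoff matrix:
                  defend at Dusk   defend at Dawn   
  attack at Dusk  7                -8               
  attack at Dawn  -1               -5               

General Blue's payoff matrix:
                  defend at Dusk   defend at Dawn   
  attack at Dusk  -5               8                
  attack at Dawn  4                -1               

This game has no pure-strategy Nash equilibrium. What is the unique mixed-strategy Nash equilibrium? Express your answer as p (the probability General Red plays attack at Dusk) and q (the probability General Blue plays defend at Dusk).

p = 5/18, q = 3/11

In a mixed equilibrium General Blue is indifferent between defend at Dusk and defend at Dawn; this condition fixes p.
  General Blue's payoff to defend at Dusk: p·(-5) + (1−p)·4 = -9p + 4
  General Blue's payoff to defend at Dawn: p·8 + (1−p)·(-1) = 9p - 1
  -9p + 4 = 9p - 1  ⇒  -18p = -5  ⇒  p = 5/18.
In a mixed equilibrium General Red is indifferent between attack at Dusk and attack at Dawn; this condition fixes q.
  General Red's expected payoff from attack at Dusk: q·7 + (1−q)·(-8) = 15q - 8
  General Red's expected payoff from attack at Dawn: q·(-1) + (1−q)·(-5) = 4q - 5
  15q - 8 = 4q - 5  ⇒  11q = 3  ⇒  q = 3/11.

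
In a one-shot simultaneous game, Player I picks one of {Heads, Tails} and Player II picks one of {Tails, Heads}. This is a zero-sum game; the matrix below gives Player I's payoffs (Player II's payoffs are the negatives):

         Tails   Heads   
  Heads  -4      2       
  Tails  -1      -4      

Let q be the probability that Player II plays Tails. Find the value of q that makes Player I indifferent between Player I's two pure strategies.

Player I's indifference between Heads and Tails determines Player II's mixing probability q:
  Player I's payoff from Heads: q·(-4) + (1−q)·2 = -6q + 2
  Player I's payoff from Tails: q·(-1) + (1−q)·(-4) = 3q - 4
  -6q + 2 = 3q - 4  ⇒  -9q = -6  ⇒  q = 2/3.

q = 2/3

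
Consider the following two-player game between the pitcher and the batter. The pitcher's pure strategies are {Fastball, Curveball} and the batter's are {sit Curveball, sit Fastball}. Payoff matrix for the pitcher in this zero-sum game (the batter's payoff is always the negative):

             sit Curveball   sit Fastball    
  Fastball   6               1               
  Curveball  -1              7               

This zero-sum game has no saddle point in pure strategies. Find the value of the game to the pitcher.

The pitcher's indifference between Fastball and Curveball determines the batter's mixing probability q:
  the pitcher's payoff from Fastball: q·6 + (1−q)·1 = 5q + 1
  the pitcher's payoff from Curveball: q·(-1) + (1−q)·7 = -8q + 7
  5q + 1 = -8q + 7  ⇒  13q = 6  ⇒  q = 6/13.
The value is the pitcher's expected payoff against this mix (using Fastball): (6/13)·6 + (7/13)·1 = 43/13.

v = 43/13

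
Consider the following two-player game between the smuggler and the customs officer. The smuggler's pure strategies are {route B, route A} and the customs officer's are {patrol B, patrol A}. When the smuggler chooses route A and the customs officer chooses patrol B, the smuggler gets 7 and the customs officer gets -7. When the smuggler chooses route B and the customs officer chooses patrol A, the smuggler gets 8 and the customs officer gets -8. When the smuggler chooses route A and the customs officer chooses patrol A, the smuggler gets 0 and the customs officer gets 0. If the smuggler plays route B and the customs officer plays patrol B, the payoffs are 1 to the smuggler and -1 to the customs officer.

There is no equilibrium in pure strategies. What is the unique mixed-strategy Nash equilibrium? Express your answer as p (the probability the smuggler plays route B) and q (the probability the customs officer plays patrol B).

The customs officer's indifference between patrol B and patrol A determines the smuggler's mixing probability p:
  the customs officer's payoff to patrol B: p·(-1) + (1−p)·(-7) = 6p - 7
  the customs officer's payoff to patrol A: p·(-8) + (1−p)·0 = -8p
  6p - 7 = -8p  ⇒  14p = 7  ⇒  p = 1/2.
Set the smuggler's expected payoff from route B equal to that from route A:
  the smuggler's payoff to route B: q·1 + (1−q)·8 = -7q + 8
  the smuggler's payoff to route A: q·7 + (1−q)·0 = 7q
  -7q + 8 = 7q  ⇒  -14q = -8  ⇒  q = 4/7.

p = 1/2, q = 4/7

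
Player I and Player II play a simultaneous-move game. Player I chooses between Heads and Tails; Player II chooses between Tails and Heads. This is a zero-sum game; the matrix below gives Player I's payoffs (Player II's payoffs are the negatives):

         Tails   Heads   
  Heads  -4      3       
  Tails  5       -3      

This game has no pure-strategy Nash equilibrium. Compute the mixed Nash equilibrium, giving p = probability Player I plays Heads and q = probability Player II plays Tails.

p = 8/15, q = 2/5

Player II's indifference between Tails and Heads determines Player I's mixing probability p:
  Player II's payoff from Tails: p·4 + (1−p)·(-5) = 9p - 5
  Player II's payoff from Heads: p·(-3) + (1−p)·3 = -6p + 3
  9p - 5 = -6p + 3  ⇒  15p = 8  ⇒  p = 8/15.
Set Player I's expected payoff from Heads equal to that from Tails:
  Player I's payoff from Heads: q·(-4) + (1−q)·3 = -7q + 3
  Player I's payoff from Tails: q·5 + (1−q)·(-3) = 8q - 3
  -7q + 3 = 8q - 3  ⇒  -15q = -6  ⇒  q = 2/5.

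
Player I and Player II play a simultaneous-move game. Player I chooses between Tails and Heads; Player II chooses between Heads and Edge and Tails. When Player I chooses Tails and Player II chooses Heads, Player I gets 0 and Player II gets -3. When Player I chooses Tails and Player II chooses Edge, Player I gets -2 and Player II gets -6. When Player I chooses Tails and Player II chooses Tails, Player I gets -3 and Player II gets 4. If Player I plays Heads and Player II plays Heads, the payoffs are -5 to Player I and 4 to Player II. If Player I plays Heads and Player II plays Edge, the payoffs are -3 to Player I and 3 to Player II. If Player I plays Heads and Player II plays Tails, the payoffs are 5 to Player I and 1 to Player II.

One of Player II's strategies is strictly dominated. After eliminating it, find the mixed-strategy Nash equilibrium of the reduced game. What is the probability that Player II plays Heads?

q = 8/13

Player II's strategy Edge is strictly dominated by Heads: -3 > -6 and 4 > 3. Eliminate Edge.
Player II's mix must leave Player I indifferent between Tails and Heads.
  Player I's payoff to Tails: q·0 + (1−q)·(-3) = 3q - 3
  Player I's payoff to Heads: q·(-5) + (1−q)·5 = -10q + 5
  3q - 3 = -10q + 5  ⇒  13q = 8  ⇒  q = 8/13.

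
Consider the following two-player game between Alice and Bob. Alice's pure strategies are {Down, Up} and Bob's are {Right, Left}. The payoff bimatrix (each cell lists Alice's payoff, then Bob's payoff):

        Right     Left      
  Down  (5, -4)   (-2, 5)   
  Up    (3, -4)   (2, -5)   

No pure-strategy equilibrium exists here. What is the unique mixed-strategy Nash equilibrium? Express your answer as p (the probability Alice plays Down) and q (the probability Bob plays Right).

p = 1/10, q = 2/3

Alice's mix must leave Bob indifferent between Right and Left.
  Bob's payoff to Right: p·(-4) + (1−p)·(-4) = -4
  Bob's payoff to Left: p·5 + (1−p)·(-5) = 10p - 5
  -4 = 10p - 5  ⇒  -10p = -1  ⇒  p = 1/10.
In a mixed equilibrium Alice is indifferent between Down and Up; this condition fixes q.
  Alice's payoff to Down: q·5 + (1−q)·(-2) = 7q - 2
  Alice's payoff to Up: q·3 + (1−q)·2 = q + 2
  7q - 2 = q + 2  ⇒  6q = 4  ⇒  q = 2/3.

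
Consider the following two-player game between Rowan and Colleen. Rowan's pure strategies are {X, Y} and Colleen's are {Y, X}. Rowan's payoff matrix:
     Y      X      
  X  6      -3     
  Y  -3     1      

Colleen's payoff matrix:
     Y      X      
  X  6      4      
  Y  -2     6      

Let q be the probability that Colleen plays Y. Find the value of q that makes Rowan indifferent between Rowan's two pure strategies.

q = 4/13

In a mixed equilibrium Rowan is indifferent between X and Y; this condition fixes q.
  Rowan's payoff to X: q·6 + (1−q)·(-3) = 9q - 3
  Rowan's payoff to Y: q·(-3) + (1−q)·1 = -4q + 1
  9q - 3 = -4q + 1  ⇒  13q = 4  ⇒  q = 4/13.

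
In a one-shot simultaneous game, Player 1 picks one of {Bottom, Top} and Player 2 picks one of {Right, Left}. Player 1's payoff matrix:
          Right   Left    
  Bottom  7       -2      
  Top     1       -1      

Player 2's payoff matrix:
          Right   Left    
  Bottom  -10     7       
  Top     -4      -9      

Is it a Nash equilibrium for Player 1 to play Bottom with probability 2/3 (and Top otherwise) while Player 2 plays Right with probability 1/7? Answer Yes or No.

Given Player 1's mix p = 2/3, Player 2's payoff from Right is -8 but from Left is 5/3. Player 2 strictly prefers Left, so Player 2 would not mix.
So the proposed profile is not a Nash equilibrium.

No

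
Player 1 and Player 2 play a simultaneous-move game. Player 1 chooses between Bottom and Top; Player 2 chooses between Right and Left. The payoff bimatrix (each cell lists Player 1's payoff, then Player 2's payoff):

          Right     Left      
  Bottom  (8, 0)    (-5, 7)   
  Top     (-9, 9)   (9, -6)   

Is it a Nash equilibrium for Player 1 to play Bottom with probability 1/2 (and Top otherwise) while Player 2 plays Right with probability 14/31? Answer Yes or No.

Given Player 1's mix p = 1/2, Player 2's payoff from Right is 9/2 but from Left is 1/2. Player 2 strictly prefers Right, so Player 2 would not mix.
So the proposed profile is not a Nash equilibrium.

No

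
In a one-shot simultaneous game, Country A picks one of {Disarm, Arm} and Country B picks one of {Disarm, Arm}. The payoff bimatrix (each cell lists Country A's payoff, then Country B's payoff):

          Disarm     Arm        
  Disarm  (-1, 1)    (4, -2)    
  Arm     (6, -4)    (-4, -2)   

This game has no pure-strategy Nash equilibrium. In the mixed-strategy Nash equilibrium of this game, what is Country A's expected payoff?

Country B's mix must leave Country A indifferent between Disarm and Arm.
  Country A's payoff from Disarm: q·(-1) + (1−q)·4 = -5q + 4
  Country A's payoff from Arm: q·6 + (1−q)·(-4) = 10q - 4
  -5q + 4 = 10q - 4  ⇒  -15q = -8  ⇒  q = 8/15.
At equilibrium Country A is indifferent across rows, so Country A's payoff equals the payoff from Disarm: (8/15)·(-1) + (7/15)·4 = 4/3.

4/3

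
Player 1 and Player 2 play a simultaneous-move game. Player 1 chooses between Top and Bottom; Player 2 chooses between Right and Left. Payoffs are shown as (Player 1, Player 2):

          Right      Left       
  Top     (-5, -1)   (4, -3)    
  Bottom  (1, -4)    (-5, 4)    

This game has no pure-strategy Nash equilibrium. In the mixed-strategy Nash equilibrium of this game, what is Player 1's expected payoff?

Player 2's mix must leave Player 1 indifferent between Top and Bottom.
  Player 1's payoff from Top: q·(-5) + (1−q)·4 = -9q + 4
  Player 1's payoff from Bottom: q·1 + (1−q)·(-5) = 6q - 5
  -9q + 4 = 6q - 5  ⇒  -15q = -9  ⇒  q = 3/5.
At equilibrium Player 1 is indifferent across rows, so Player 1's payoff equals the payoff from Top: (3/5)·(-5) + (2/5)·4 = -7/5.

-7/5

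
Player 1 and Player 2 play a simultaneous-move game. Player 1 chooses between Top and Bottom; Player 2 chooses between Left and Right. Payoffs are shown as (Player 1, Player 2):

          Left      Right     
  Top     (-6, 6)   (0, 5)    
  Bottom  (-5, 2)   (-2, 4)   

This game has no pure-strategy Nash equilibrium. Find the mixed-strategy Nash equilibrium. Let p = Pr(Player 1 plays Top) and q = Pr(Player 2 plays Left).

p = 2/3, q = 2/3

Player 1's mix must leave Player 2 indifferent between Left and Right.
  Player 2's payoff from Left: p·6 + (1−p)·2 = 4p + 2
  Player 2's payoff from Right: p·5 + (1−p)·4 = p + 4
  4p + 2 = p + 4  ⇒  3p = 2  ⇒  p = 2/3.
Player 2's mix must leave Player 1 indifferent between Top and Bottom.
  Player 1's expected payoff from Top: q·(-6) + (1−q)·0 = -6q
  Player 1's expected payoff from Bottom: q·(-5) + (1−q)·(-2) = -3q - 2
  -6q = -3q - 2  ⇒  -3q = -2  ⇒  q = 2/3.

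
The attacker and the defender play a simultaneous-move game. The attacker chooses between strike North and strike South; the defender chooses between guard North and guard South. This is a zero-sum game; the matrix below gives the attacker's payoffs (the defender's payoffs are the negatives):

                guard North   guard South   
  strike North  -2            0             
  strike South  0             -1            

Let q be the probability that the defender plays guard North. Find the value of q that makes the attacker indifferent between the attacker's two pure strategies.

q = 1/3

The attacker's indifference between strike North and strike South determines the defender's mixing probability q:
  the attacker's payoff to strike North: q·(-2) + (1−q)·0 = -2q
  the attacker's payoff to strike South: q·0 + (1−q)·(-1) = q - 1
  -2q = q - 1  ⇒  -3q = -1  ⇒  q = 1/3.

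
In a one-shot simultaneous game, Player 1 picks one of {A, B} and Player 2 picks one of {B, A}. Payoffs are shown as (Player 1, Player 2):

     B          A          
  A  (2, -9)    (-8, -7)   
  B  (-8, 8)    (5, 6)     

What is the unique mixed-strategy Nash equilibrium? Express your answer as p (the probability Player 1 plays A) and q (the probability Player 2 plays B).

Set Player 2's expected payoff from B equal to that from A:
  Player 2's payoff to B: p·(-9) + (1−p)·8 = -17p + 8
  Player 2's payoff to A: p·(-7) + (1−p)·6 = -13p + 6
  -17p + 8 = -13p + 6  ⇒  -4p = -2  ⇒  p = 1/2.
Player 2's mix must leave Player 1 indifferent between A and B.
  Player 1's payoff from A: q·2 + (1−q)·(-8) = 10q - 8
  Player 1's payoff from B: q·(-8) + (1−q)·5 = -13q + 5
  10q - 8 = -13q + 5  ⇒  23q = 13  ⇒  q = 13/23.

p = 1/2, q = 13/23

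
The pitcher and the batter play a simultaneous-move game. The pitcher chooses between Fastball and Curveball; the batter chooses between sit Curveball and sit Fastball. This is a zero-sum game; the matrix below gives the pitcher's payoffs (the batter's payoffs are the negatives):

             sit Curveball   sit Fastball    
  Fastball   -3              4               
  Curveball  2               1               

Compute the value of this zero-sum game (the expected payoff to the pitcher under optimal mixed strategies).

In a mixed equilibrium the pitcher is indifferent between Fastball and Curveball; this condition fixes q.
  the pitcher's payoff from Fastball: q·(-3) + (1−q)·4 = -7q + 4
  the pitcher's payoff from Curveball: q·2 + (1−q)·1 = q + 1
  -7q + 4 = q + 1  ⇒  -8q = -3  ⇒  q = 3/8.
The value is the pitcher's expected payoff against this mix (using Fastball): (3/8)·(-3) + (5/8)·4 = 11/8.

v = 11/8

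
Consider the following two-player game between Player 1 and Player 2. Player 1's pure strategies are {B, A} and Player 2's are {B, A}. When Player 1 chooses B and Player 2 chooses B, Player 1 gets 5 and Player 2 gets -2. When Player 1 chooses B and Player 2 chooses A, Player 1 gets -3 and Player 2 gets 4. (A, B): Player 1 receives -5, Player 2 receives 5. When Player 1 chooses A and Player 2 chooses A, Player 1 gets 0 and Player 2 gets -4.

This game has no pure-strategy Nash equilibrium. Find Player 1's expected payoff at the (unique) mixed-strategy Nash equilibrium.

-15/13

For Player 1 to be willing to mix, Player 1 must be indifferent between B and A, which pins down Player 2's mix.
  Player 1's payoff to B: q·5 + (1−q)·(-3) = 8q - 3
  Player 1's payoff to A: q·(-5) + (1−q)·0 = -5q
  8q - 3 = -5q  ⇒  13q = 3  ⇒  q = 3/13.
At equilibrium Player 1 is indifferent across rows, so Player 1's payoff equals the payoff from B: (3/13)·5 + (10/13)·(-3) = -15/13.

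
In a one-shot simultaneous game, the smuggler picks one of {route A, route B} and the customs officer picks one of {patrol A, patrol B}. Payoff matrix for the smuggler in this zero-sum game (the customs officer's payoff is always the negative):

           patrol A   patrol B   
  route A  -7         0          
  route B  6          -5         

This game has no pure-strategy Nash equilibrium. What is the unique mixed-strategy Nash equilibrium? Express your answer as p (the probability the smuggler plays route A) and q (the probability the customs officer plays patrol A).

p = 11/18, q = 5/18

For the customs officer to be willing to mix, the customs officer must be indifferent between patrol A and patrol B, which pins down the smuggler's mix.
  the customs officer's payoff from patrol A: p·7 + (1−p)·(-6) = 13p - 6
  the customs officer's payoff from patrol B: p·0 + (1−p)·5 = -5p + 5
  13p - 6 = -5p + 5  ⇒  18p = 11  ⇒  p = 11/18.
For the smuggler to be willing to mix, the smuggler must be indifferent between route A and route B, which pins down the customs officer's mix.
  the smuggler's payoff to route A: q·(-7) + (1−q)·0 = -7q
  the smuggler's payoff to route B: q·6 + (1−q)·(-5) = 11q - 5
  -7q = 11q - 5  ⇒  -18q = -5  ⇒  q = 5/18.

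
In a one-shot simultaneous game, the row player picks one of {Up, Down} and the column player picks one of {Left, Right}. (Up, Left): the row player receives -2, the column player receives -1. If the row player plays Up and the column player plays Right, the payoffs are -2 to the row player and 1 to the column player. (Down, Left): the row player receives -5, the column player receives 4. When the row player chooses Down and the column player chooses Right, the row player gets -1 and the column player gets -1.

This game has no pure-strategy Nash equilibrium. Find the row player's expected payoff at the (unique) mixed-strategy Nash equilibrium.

The row player's indifference between Up and Down determines the column player's mixing probability q:
  the row player's payoff from Up: q·(-2) + (1−q)·(-2) = -2
  the row player's payoff from Down: q·(-5) + (1−q)·(-1) = -4q - 1
  -2 = -4q - 1  ⇒  4q = 1  ⇒  q = 1/4.
At equilibrium the row player is indifferent across rows, so the row player's payoff equals the payoff from Up: (1/4)·(-2) + (3/4)·(-2) = -2.

-2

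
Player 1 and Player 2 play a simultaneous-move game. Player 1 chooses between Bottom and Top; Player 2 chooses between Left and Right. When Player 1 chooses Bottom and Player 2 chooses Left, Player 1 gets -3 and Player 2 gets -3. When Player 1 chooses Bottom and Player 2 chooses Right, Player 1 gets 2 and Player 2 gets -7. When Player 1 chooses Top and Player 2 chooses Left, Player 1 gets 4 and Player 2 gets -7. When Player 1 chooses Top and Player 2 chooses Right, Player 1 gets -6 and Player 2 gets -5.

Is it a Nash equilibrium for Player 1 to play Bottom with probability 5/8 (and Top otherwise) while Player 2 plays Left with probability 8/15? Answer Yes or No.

Given Player 1's mix p = 5/8, Player 2's payoff from Left is -9/2 but from Right is -25/4. Player 2 strictly prefers Left, so Player 2 would not mix.
So the proposed profile is not a Nash equilibrium.

No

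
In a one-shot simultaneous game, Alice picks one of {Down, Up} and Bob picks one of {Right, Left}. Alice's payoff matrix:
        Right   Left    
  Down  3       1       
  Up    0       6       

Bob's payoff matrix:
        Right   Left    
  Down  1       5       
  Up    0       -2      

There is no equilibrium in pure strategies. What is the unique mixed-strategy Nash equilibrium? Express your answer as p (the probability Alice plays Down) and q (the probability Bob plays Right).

Bob's indifference between Right and Left determines Alice's mixing probability p:
  Bob's payoff to Right: p·1 + (1−p)·0 = p
  Bob's payoff to Left: p·5 + (1−p)·(-2) = 7p - 2
  p = 7p - 2  ⇒  -6p = -2  ⇒  p = 1/3.
Set Alice's expected payoff from Down equal to that from Up:
  Alice's payoff to Down: q·3 + (1−q)·1 = 2q + 1
  Alice's payoff to Up: q·0 + (1−q)·6 = -6q + 6
  2q + 1 = -6q + 6  ⇒  8q = 5  ⇒  q = 5/8.

p = 1/3, q = 5/8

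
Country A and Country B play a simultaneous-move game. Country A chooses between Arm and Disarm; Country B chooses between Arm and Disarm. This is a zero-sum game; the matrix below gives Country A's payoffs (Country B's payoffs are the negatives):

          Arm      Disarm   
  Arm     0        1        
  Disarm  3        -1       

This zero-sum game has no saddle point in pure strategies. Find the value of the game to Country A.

For Country A to be willing to mix, Country A must be indifferent between Arm and Disarm, which pins down Country B's mix.
  Country A's expected payoff from Arm: q·0 + (1−q)·1 = -q + 1
  Country A's expected payoff from Disarm: q·3 + (1−q)·(-1) = 4q - 1
  -q + 1 = 4q - 1  ⇒  -5q = -2  ⇒  q = 2/5.
The value is Country A's expected payoff against this mix (using Arm): (2/5)·0 + (3/5)·1 = 3/5.

v = 3/5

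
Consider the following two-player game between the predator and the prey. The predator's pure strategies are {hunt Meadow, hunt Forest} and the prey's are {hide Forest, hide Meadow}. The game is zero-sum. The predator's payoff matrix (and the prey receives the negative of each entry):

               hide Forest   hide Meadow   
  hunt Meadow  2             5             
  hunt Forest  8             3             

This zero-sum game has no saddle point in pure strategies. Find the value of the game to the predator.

The predator's indifference between hunt Meadow and hunt Forest determines the prey's mixing probability q:
  the predator's payoff to hunt Meadow: q·2 + (1−q)·5 = -3q + 5
  the predator's payoff to hunt Forest: q·8 + (1−q)·3 = 5q + 3
  -3q + 5 = 5q + 3  ⇒  -8q = -2  ⇒  q = 1/4.
The value is the predator's expected payoff against this mix (using hunt Meadow): (1/4)·2 + (3/4)·5 = 17/4.

v = 17/4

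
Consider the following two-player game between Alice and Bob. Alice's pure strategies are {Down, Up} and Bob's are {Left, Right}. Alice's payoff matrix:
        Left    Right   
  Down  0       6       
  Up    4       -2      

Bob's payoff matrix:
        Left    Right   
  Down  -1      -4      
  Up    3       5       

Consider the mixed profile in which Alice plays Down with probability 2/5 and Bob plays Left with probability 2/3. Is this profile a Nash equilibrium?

Yes

Check Bob's indifference given Alice's mix p = 2/5:
  payoff from Left = 7/5; payoff from Right = 7/5 — equal.
Check Alice's indifference given Bob's mix q = 2/3:
  payoff from Down = 2; payoff from Up = 2 — equal.
Both players are indifferent, so neither can profitably deviate.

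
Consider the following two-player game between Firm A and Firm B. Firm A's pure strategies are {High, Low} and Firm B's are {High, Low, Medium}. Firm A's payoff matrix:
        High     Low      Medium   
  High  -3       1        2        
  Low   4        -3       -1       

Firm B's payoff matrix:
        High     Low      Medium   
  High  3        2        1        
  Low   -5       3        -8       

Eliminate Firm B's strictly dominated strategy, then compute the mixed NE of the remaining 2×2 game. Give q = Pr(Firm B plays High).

q = 4/11

Firm B's strategy Medium is strictly dominated by High: 3 > 1 and -5 > -8. Eliminate Medium.
In a mixed equilibrium Firm A is indifferent between High and Low; this condition fixes q.
  Firm A's expected payoff from High: q·(-3) + (1−q)·1 = -4q + 1
  Firm A's expected payoff from Low: q·4 + (1−q)·(-3) = 7q - 3
  -4q + 1 = 7q - 3  ⇒  -11q = -4  ⇒  q = 4/11.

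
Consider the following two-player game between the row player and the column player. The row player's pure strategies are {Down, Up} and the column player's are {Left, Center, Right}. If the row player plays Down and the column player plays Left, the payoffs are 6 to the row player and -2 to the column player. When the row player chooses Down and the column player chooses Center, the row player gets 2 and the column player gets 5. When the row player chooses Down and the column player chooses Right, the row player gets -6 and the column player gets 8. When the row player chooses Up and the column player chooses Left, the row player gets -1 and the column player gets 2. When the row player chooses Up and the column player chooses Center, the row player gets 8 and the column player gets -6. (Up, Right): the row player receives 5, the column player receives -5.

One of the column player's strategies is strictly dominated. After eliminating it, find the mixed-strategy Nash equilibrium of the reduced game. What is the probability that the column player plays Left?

The column player's strategy Center is strictly dominated by Right: 8 > 5 and -5 > -6. Eliminate Center.
The row player's indifference between Down and Up determines the column player's mixing probability q:
  the row player's expected payoff from Down: q·6 + (1−q)·(-6) = 12q - 6
  the row player's expected payoff from Up: q·(-1) + (1−q)·5 = -6q + 5
  12q - 6 = -6q + 5  ⇒  18q = 11  ⇒  q = 11/18.

q = 11/18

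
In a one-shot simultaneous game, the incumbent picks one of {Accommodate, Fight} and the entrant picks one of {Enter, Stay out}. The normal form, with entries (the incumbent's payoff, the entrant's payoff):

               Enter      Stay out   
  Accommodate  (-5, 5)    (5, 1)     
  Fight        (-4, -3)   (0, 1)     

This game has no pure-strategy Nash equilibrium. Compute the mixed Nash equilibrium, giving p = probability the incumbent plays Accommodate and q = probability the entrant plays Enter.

For the entrant to be willing to mix, the entrant must be indifferent between Enter and Stay out, which pins down the incumbent's mix.
  the entrant's payoff to Enter: p·5 + (1−p)·(-3) = 8p - 3
  the entrant's payoff to Stay out: p·1 + (1−p)·1 = 1
  8p - 3 = 1  ⇒  8p = 4  ⇒  p = 1/2.
In a mixed equilibrium the incumbent is indifferent between Accommodate and Fight; this condition fixes q.
  the incumbent's expected payoff from Accommodate: q·(-5) + (1−q)·5 = -10q + 5
  the incumbent's expected payoff from Fight: q·(-4) + (1−q)·0 = -4q
  -10q + 5 = -4q  ⇒  -6q = -5  ⇒  q = 5/6.

p = 1/2, q = 5/6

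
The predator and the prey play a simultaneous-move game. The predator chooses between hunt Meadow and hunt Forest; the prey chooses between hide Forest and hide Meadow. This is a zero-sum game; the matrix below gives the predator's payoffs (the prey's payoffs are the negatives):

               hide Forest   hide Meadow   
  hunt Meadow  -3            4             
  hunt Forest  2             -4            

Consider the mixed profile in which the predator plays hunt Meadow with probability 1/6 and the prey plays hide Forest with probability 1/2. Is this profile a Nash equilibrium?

Given the predator's mix p = 1/6, the prey's payoff from hide Forest is -7/6 but from hide Meadow is 8/3. The prey strictly prefers hide Meadow, so the prey would not mix.
So the proposed profile is not a Nash equilibrium.

No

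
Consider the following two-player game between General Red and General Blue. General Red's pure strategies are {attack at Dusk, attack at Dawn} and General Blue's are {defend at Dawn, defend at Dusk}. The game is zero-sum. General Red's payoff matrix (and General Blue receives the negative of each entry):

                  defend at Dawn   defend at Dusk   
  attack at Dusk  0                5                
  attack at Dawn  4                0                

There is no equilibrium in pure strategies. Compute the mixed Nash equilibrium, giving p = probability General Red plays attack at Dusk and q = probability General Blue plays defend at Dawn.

General Blue's indifference between defend at Dawn and defend at Dusk determines General Red's mixing probability p:
  General Blue's payoff from defend at Dawn: p·0 + (1−p)·(-4) = 4p - 4
  General Blue's payoff from defend at Dusk: p·(-5) + (1−p)·0 = -5p
  4p - 4 = -5p  ⇒  9p = 4  ⇒  p = 4/9.
In a mixed equilibrium General Red is indifferent between attack at Dusk and attack at Dawn; this condition fixes q.
  General Red's expected payoff from attack at Dusk: q·0 + (1−q)·5 = -5q + 5
  General Red's expected payoff from attack at Dawn: q·4 + (1−q)·0 = 4q
  -5q + 5 = 4q  ⇒  -9q = -5  ⇒  q = 5/9.

p = 4/9, q = 5/9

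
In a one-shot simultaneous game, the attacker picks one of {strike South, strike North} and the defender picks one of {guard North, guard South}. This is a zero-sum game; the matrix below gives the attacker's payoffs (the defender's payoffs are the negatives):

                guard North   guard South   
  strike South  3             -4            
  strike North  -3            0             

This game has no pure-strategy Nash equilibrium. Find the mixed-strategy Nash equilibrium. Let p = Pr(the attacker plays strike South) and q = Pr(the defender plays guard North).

The attacker's mix must leave the defender indifferent between guard North and guard South.
  the defender's payoff from guard North: p·(-3) + (1−p)·3 = -6p + 3
  the defender's payoff from guard South: p·4 + (1−p)·0 = 4p
  -6p + 3 = 4p  ⇒  -10p = -3  ⇒  p = 3/10.
In a mixed equilibrium the attacker is indifferent between strike South and strike North; this condition fixes q.
  the attacker's expected payoff from strike South: q·3 + (1−q)·(-4) = 7q - 4
  the attacker's expected payoff from strike North: q·(-3) + (1−q)·0 = -3q
  7q - 4 = -3q  ⇒  10q = 4  ⇒  q = 2/5.

p = 3/10, q = 2/5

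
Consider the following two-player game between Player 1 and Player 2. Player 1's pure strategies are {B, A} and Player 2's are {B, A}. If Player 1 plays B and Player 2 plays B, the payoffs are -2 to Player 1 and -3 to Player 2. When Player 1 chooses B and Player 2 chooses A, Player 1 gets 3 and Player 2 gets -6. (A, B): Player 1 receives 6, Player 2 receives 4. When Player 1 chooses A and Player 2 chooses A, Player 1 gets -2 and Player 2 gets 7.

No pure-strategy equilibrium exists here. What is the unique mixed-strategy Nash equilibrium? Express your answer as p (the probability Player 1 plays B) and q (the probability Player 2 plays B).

p = 1/2, q = 5/13

Set Player 2's expected payoff from B equal to that from A:
  Player 2's expected payoff from B: p·(-3) + (1−p)·4 = -7p + 4
  Player 2's expected payoff from A: p·(-6) + (1−p)·7 = -13p + 7
  -7p + 4 = -13p + 7  ⇒  6p = 3  ⇒  p = 1/2.
For Player 1 to be willing to mix, Player 1 must be indifferent between B and A, which pins down Player 2's mix.
  Player 1's expected payoff from B: q·(-2) + (1−q)·3 = -5q + 3
  Player 1's expected payoff from A: q·6 + (1−q)·(-2) = 8q - 2
  -5q + 3 = 8q - 2  ⇒  -13q = -5  ⇒  q = 5/13.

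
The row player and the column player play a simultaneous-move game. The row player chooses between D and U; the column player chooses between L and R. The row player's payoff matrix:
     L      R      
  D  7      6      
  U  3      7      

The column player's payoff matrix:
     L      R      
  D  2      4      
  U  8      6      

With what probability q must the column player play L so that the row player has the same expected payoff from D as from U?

q = 1/5

For the row player to be willing to mix, the row player must be indifferent between D and U, which pins down the column player's mix.
  the row player's payoff to D: q·7 + (1−q)·6 = q + 6
  the row player's payoff to U: q·3 + (1−q)·7 = -4q + 7
  q + 6 = -4q + 7  ⇒  5q = 1  ⇒  q = 1/5.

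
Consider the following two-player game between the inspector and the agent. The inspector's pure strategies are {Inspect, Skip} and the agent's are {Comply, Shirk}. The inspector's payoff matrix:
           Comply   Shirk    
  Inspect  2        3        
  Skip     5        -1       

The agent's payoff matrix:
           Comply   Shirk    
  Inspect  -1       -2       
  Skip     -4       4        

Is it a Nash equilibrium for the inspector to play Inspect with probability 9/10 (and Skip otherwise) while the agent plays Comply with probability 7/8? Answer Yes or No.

No

Given the inspector's mix p = 9/10, the agent's payoff from Comply is -13/10 but from Shirk is -7/5. The agent strictly prefers Comply, so the agent would not mix.
So the proposed profile is not a Nash equilibrium.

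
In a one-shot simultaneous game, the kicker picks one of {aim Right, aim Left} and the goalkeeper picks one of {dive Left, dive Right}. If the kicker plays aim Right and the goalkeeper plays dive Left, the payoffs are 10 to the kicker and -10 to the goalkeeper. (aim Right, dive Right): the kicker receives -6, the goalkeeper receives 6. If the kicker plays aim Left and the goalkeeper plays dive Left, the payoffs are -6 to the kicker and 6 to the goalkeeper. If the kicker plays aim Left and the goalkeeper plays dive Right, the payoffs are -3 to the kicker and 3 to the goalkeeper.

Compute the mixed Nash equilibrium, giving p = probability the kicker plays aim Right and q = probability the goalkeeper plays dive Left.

p = 3/19, q = 3/19

The goalkeeper's indifference between dive Left and dive Right determines the kicker's mixing probability p:
  the goalkeeper's payoff from dive Left: p·(-10) + (1−p)·6 = -16p + 6
  the goalkeeper's payoff from dive Right: p·6 + (1−p)·3 = 3p + 3
  -16p + 6 = 3p + 3  ⇒  -19p = -3  ⇒  p = 3/19.
The kicker's indifference between aim Right and aim Left determines the goalkeeper's mixing probability q:
  the kicker's payoff to aim Right: q·10 + (1−q)·(-6) = 16q - 6
  the kicker's payoff to aim Left: q·(-6) + (1−q)·(-3) = -3q - 3
  16q - 6 = -3q - 3  ⇒  19q = 3  ⇒  q = 3/19.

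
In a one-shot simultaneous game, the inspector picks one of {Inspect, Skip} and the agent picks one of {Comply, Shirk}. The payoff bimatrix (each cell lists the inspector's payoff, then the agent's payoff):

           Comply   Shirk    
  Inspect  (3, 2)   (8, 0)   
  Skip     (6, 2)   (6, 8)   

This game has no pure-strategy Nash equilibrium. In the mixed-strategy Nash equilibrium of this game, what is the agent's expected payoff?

2

In a mixed equilibrium the agent is indifferent between Comply and Shirk; this condition fixes p.
  the agent's payoff to Comply: p·2 + (1−p)·2 = 2
  the agent's payoff to Shirk: p·0 + (1−p)·8 = -8p + 8
  2 = -8p + 8  ⇒  8p = 6  ⇒  p = 3/4.
At equilibrium the agent is indifferent across columns, so the agent's payoff equals the payoff from Comply: (3/4)·2 + (1/4)·2 = 2.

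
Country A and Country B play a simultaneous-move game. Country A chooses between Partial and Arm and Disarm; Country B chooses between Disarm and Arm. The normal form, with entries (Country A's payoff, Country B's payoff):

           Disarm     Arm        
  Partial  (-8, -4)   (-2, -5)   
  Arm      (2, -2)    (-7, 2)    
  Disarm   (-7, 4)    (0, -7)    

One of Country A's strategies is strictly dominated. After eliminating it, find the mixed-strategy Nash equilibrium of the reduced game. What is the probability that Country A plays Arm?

p = 11/15

Country A's strategy Partial is strictly dominated by Disarm: -7 > -8 and 0 > -2. Eliminate Partial.
Set Country B's expected payoff from Disarm equal to that from Arm:
  Country B's payoff to Disarm: p·(-2) + (1−p)·4 = -6p + 4
  Country B's payoff to Arm: p·2 + (1−p)·(-7) = 9p - 7
  -6p + 4 = 9p - 7  ⇒  -15p = -11  ⇒  p = 11/15.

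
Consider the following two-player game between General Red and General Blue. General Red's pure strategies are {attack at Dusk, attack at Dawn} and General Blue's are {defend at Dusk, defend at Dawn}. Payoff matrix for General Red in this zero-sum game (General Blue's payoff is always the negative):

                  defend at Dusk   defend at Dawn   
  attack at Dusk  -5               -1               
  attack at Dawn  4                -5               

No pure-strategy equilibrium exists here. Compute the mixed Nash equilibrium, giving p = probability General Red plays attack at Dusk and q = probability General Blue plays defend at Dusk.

For General Blue to be willing to mix, General Blue must be indifferent between defend at Dusk and defend at Dawn, which pins down General Red's mix.
  General Blue's expected payoff from defend at Dusk: p·5 + (1−p)·(-4) = 9p - 4
  General Blue's expected payoff from defend at Dawn: p·1 + (1−p)·5 = -4p + 5
  9p - 4 = -4p + 5  ⇒  13p = 9  ⇒  p = 9/13.
General Red's indifference between attack at Dusk and attack at Dawn determines General Blue's mixing probability q:
  General Red's payoff to attack at Dusk: q·(-5) + (1−q)·(-1) = -4q - 1
  General Red's payoff to attack at Dawn: q·4 + (1−q)·(-5) = 9q - 5
  -4q - 1 = 9q - 5  ⇒  -13q = -4  ⇒  q = 4/13.

p = 9/13, q = 4/13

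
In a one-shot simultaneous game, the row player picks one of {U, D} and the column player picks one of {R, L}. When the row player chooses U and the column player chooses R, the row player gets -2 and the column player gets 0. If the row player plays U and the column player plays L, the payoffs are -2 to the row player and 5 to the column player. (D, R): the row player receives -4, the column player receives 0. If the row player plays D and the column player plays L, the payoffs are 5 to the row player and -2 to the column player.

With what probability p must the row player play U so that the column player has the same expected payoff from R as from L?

p = 2/7

The column player's indifference between R and L determines the row player's mixing probability p:
  the column player's payoff to R: p·0 + (1−p)·0 = 0
  the column player's payoff to L: p·5 + (1−p)·(-2) = 7p - 2
  0 = 7p - 2  ⇒  -7p = -2  ⇒  p = 2/7.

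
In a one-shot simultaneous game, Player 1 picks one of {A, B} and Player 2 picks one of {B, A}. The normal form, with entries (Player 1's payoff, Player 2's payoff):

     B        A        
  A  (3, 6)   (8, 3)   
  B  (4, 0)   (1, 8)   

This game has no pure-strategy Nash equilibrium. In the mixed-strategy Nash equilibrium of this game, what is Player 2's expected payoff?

Player 2's indifference between B and A determines Player 1's mixing probability p:
  Player 2's payoff to B: p·6 + (1−p)·0 = 6p
  Player 2's payoff to A: p·3 + (1−p)·8 = -5p + 8
  6p = -5p + 8  ⇒  11p = 8  ⇒  p = 8/11.
At equilibrium Player 2 is indifferent across columns, so Player 2's payoff equals the payoff from B: (8/11)·6 + (3/11)·0 = 48/11.

48/11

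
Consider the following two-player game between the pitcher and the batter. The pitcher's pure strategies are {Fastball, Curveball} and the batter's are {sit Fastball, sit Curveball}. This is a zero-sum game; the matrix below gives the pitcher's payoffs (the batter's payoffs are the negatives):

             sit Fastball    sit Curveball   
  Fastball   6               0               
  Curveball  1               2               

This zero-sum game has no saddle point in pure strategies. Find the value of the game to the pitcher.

For the pitcher to be willing to mix, the pitcher must be indifferent between Fastball and Curveball, which pins down the batter's mix.
  the pitcher's payoff from Fastball: q·6 + (1−q)·0 = 6q
  the pitcher's payoff from Curveball: q·1 + (1−q)·2 = -q + 2
  6q = -q + 2  ⇒  7q = 2  ⇒  q = 2/7.
The value is the pitcher's expected payoff against this mix (using Fastball): (2/7)·6 + (5/7)·0 = 12/7.

v = 12/7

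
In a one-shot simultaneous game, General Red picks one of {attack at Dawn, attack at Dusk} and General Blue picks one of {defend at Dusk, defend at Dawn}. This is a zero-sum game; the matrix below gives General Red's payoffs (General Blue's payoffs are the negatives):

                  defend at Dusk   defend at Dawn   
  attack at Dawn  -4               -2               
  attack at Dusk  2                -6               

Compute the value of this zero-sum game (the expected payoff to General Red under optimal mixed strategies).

v = -14/5

Set General Red's expected payoff from attack at Dawn equal to that from attack at Dusk:
  General Red's expected payoff from attack at Dawn: q·(-4) + (1−q)·(-2) = -2q - 2
  General Red's expected payoff from attack at Dusk: q·2 + (1−q)·(-6) = 8q - 6
  -2q - 2 = 8q - 6  ⇒  -10q = -4  ⇒  q = 2/5.
The value is General Red's expected payoff against this mix (using attack at Dawn): (2/5)·(-4) + (3/5)·(-2) = -14/5.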